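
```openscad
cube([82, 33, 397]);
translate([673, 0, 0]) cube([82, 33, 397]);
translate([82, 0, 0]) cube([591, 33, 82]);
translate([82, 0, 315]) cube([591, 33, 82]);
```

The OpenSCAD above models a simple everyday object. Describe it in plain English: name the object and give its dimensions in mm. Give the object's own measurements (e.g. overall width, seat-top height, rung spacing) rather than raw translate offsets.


A rectangular picture frame lying in the x–z plane (depth along y). The opening is 591 mm wide (x) by 233 mm tall (z), surrounded by a border 82 mm wide on all four sides. The frame is 33 mm deep and is made of two full-height vertical stiles with two horizontal rails fitted between them.


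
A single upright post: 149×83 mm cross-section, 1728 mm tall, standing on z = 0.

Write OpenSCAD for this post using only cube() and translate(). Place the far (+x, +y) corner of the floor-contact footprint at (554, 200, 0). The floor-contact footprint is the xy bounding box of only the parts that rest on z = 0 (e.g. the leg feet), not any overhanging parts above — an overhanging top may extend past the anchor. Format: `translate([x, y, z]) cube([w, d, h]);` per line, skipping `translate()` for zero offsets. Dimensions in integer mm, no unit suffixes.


translate([405, 117, 0]) cube([149, 83, 1728]);


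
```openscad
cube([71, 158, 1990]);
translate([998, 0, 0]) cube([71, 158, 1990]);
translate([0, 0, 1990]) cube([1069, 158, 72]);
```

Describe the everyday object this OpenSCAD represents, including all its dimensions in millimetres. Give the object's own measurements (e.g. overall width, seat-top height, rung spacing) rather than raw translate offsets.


A door frame. The clear opening is 927 mm wide and 1990 mm high. Two 71 mm wide jambs, 158 mm deep, stand either side of the opening from the floor to the top of the opening. A 72 mm thick head sits across the top of both jambs, spanning the full outside width of the frame.


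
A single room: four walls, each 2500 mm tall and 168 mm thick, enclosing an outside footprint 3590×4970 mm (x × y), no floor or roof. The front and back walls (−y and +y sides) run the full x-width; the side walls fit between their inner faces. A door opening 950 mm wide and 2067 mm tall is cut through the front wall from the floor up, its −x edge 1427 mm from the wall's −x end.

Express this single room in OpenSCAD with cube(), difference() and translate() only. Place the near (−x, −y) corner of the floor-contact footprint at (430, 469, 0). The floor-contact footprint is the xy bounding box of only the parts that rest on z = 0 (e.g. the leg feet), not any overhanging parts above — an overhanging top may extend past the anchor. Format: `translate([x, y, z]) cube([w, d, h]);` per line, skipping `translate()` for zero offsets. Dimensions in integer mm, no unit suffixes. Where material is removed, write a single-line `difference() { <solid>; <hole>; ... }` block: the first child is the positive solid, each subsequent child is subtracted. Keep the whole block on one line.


difference() { translate([430, 469, 0]) cube([3590, 168, 2500]); translate([1857, 469, 0]) cube([950, 168, 2067]); }
translate([430, 5271, 0]) cube([3590, 168, 2500]);
translate([430, 637, 0]) cube([168, 4634, 2500]);
translate([3852, 637, 0]) cube([168, 4634, 2500]);


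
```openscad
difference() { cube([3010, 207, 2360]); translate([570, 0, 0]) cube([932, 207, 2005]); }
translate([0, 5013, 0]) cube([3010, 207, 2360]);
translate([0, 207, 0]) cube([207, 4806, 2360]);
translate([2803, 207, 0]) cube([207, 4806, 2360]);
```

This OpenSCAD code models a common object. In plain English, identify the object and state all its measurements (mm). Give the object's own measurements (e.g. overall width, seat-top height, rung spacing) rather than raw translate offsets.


A single room: four walls, each 2360 mm tall and 207 mm thick, enclosing an outside footprint 3010×5220 mm (x × y), no floor or roof. The front and back walls (−y and +y sides) run the full x-width; the side walls fit between their inner faces. A door opening 932 mm wide and 2005 mm tall is cut through the front wall from the floor up, its −x edge 570 mm from the wall's −x end.


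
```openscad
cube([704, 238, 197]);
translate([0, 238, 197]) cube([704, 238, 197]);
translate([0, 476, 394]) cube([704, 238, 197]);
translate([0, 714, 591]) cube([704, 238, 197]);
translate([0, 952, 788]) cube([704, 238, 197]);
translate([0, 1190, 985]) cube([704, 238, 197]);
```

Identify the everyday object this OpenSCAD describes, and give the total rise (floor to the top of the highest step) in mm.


A staircase. The total rise is 1182 mm.

6 identical blocks, each offset up and back from the previous — a staircase. Each step is 197 mm tall and there are 6 of them, so the total rise is 6 × 197 = 1182 mm.


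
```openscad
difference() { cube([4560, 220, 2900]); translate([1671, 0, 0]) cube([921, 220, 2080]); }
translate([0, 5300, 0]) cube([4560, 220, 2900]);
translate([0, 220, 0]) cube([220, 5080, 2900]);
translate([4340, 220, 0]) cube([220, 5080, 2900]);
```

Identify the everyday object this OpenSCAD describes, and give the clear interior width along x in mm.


A single room. The interior width is 4120 mm.

Four walls enclosing a rectangle with a door in the front wall — a room. Outside width 4560 minus two 220 mm walls gives 4120 mm.


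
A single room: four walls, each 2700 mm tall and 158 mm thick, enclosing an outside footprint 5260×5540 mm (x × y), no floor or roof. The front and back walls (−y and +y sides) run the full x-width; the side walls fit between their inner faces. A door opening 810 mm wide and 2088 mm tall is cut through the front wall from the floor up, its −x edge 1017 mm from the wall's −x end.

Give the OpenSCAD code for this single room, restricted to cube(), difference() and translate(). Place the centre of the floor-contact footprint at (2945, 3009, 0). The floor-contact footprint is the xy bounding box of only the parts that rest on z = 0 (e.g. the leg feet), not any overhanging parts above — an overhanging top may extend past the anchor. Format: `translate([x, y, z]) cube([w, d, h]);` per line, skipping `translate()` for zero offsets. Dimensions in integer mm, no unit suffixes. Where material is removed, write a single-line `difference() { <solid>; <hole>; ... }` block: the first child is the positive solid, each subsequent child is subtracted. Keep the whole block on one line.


difference() { translate([315, 239, 0]) cube([5260, 158, 2700]); translate([1332, 239, 0]) cube([810, 158, 2088]); }
translate([315, 5621, 0]) cube([5260, 158, 2700]);
translate([315, 397, 0]) cube([158, 5224, 2700]);
translate([5417, 397, 0]) cube([158, 5224, 2700]);


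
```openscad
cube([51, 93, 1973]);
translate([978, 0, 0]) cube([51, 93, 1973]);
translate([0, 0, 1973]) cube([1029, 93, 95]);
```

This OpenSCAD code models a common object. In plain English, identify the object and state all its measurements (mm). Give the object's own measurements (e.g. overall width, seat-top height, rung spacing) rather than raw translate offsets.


A door frame. The clear opening is 927 mm wide and 1973 mm high. Two 51 mm wide jambs, 93 mm deep, stand either side of the opening from the floor to the top of the opening. A 95 mm thick head sits across the top of both jambs, spanning the full outside width of the frame.


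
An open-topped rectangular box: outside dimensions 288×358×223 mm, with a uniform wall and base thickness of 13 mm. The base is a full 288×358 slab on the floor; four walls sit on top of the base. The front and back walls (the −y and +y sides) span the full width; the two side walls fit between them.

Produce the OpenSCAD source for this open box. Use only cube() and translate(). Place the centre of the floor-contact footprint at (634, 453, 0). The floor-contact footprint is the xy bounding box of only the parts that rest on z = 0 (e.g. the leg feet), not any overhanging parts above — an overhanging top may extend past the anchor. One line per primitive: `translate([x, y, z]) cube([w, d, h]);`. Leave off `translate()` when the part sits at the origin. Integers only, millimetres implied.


translate([490, 274, 0]) cube([288, 358, 13]);
translate([490, 274, 13]) cube([288, 13, 210]);
translate([490, 619, 13]) cube([288, 13, 210]);
translate([490, 287, 13]) cube([13, 332, 210]);
translate([765, 287, 13]) cube([13, 332, 210]);


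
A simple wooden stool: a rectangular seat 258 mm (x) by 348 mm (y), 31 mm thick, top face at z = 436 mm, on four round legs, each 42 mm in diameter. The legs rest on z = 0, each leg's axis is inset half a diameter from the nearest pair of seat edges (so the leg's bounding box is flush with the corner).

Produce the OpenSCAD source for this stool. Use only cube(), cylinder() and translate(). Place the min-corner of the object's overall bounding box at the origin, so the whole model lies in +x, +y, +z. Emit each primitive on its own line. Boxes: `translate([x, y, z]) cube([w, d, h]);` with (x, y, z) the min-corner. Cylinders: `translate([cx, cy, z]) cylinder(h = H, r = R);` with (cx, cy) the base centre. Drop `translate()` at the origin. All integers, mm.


// leg_h = 436 - 31 = 405
translate([0, 0, 405]) cube([258, 348, 31]);
translate([21, 21, 0]) cylinder(h = 405, r = 21);
translate([237, 21, 0]) cylinder(h = 405, r = 21);
translate([21, 327, 0]) cylinder(h = 405, r = 21);
translate([237, 327, 0]) cylinder(h = 405, r = 21);


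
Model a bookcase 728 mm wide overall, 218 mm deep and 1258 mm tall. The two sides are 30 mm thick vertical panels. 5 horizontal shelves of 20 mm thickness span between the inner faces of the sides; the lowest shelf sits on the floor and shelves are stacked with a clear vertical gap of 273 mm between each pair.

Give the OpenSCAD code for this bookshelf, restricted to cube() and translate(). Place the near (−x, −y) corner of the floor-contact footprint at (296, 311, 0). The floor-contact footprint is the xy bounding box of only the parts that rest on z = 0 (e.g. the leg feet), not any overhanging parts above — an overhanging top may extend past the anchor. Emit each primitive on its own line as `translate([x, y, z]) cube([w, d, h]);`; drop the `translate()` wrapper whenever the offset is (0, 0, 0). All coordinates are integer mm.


translate([296, 311, 0]) cube([30, 218, 1258]);
translate([994, 311, 0]) cube([30, 218, 1258]);
translate([326, 311, 0]) cube([668, 218, 20]);
translate([326, 311, 293]) cube([668, 218, 20]);
translate([326, 311, 586]) cube([668, 218, 20]);
translate([326, 311, 879]) cube([668, 218, 20]);
translate([326, 311, 1172]) cube([668, 218, 20]);


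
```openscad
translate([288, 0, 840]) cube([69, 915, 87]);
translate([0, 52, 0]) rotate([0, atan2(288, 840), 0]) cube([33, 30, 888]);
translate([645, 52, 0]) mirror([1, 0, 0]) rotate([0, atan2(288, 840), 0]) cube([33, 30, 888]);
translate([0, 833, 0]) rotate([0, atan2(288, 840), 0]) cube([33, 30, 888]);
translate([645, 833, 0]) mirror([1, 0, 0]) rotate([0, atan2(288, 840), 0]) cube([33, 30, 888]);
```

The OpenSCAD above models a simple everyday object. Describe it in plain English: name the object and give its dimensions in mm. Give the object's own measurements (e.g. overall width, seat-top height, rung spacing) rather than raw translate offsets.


A sawhorse. A 69×915×87 mm beam (x, y, z) sits on two A-frame leg pairs. Each pair is two raked legs of 33×30 mm section (30 mm along y) splaying symmetrically in x. Each leg rises 840 mm vertically over 288 mm of horizontal reach and is 888 mm long along its own axis. Every leg's outer bottom edge rests on the floor and its outer top edge meets a bottom edge of the beam — the left legs (tilting toward +x) meet the beam's −x bottom edge, the right legs (their mirror images, tilting toward −x) meet its +x bottom edge — so the leg tops tuck under the beam, the beam's underside is 840 mm above the floor, and the feet are 645 mm apart outside-to-outside with the beam centred between them. The two leg pairs are set in 52 mm from either end of the beam.


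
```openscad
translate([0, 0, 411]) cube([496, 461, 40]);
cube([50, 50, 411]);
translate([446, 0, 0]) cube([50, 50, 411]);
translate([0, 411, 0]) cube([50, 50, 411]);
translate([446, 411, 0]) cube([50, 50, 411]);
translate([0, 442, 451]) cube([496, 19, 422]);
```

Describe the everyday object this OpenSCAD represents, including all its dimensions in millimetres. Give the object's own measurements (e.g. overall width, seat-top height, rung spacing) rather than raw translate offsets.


A chair. The seat is a 496×461×40 mm slab with its top at z = 451 mm, on four 50×50 mm corner legs (flush with the seat edges, standing on z = 0). A flat backrest 19 mm thick, 422 mm tall, spans the full seat width and rises from the seat top along its +y edge, rear face flush with the rear of the seat.


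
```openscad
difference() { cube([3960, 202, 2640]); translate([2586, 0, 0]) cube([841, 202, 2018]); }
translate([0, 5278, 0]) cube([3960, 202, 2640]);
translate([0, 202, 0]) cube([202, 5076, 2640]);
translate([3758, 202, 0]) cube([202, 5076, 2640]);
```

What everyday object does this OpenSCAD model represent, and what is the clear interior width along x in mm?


A single room. The interior width is 3556 mm.

Four walls enclosing a rectangle with a door in the front wall — a room. Outside width 3960 minus two 202 mm walls gives 3556 mm.


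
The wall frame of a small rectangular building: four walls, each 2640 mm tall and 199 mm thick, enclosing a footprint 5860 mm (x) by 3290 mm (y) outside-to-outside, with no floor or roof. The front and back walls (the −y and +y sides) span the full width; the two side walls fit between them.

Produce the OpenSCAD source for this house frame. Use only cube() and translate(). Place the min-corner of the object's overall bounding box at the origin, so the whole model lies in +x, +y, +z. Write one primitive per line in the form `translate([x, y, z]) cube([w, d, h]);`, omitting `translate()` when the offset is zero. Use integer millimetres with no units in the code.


cube([5860, 199, 2640]);
translate([0, 3091, 0]) cube([5860, 199, 2640]);
translate([0, 199, 0]) cube([199, 2892, 2640]);
translate([5661, 199, 0]) cube([199, 2892, 2640]);


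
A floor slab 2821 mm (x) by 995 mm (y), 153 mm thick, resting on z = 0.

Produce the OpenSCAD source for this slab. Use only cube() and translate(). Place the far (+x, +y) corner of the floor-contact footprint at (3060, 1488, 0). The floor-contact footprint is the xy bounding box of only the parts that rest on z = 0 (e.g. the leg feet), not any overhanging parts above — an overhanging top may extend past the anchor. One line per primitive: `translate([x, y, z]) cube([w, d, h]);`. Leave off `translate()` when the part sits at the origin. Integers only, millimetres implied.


translate([239, 493, 0]) cube([2821, 995, 153]);


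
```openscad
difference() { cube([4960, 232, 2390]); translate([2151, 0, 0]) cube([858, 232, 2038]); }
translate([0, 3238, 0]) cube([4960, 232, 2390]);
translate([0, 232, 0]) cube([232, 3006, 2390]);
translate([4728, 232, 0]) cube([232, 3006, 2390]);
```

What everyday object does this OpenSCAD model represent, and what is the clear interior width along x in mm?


A single room. The interior width is 4496 mm.

Four walls enclosing a rectangle with a door in the front wall — a room. Outside width 4960 minus two 232 mm walls gives 4496 mm.


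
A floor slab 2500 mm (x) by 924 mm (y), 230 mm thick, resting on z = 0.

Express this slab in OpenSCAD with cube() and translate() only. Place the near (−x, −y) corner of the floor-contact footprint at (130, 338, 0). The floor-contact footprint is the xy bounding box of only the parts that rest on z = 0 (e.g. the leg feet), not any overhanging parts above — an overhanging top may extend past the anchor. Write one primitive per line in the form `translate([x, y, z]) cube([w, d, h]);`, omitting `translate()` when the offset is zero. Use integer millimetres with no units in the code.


translate([130, 338, 0]) cube([2500, 924, 230]);


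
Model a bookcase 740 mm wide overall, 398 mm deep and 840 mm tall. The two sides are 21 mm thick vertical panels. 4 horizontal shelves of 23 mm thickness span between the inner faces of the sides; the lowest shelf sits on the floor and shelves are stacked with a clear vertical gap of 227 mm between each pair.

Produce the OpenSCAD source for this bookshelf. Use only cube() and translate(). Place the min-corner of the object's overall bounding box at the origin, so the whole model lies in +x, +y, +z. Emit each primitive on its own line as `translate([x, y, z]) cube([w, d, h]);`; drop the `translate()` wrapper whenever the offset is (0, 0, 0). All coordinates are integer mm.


cube([21, 398, 840]);
translate([719, 0, 0]) cube([21, 398, 840]);
translate([21, 0, 0]) cube([698, 398, 23]);
translate([21, 0, 250]) cube([698, 398, 23]);
translate([21, 0, 500]) cube([698, 398, 23]);
translate([21, 0, 750]) cube([698, 398, 23]);


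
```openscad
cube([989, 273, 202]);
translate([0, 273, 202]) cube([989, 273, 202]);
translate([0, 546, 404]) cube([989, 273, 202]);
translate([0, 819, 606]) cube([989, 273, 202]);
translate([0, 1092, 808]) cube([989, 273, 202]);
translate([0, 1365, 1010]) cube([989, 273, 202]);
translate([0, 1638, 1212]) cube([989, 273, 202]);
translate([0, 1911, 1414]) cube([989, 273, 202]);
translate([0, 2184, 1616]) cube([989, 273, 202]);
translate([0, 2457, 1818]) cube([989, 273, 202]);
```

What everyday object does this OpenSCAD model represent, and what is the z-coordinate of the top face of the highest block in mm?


A staircase. The total rise is 2020 mm.

10 identical blocks, each offset up and back from the previous — a staircase. Each step is 202 mm tall and there are 10 of them, so the total rise is 10 × 202 = 2020 mm.


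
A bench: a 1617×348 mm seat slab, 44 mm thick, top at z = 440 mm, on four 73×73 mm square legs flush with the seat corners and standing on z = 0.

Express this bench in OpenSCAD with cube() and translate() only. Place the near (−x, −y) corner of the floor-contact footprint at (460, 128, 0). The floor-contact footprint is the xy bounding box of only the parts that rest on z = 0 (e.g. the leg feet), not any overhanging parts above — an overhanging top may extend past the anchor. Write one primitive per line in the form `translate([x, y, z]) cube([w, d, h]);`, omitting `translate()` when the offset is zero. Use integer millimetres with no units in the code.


// leg_h = 440 − 44 = 396
translate([460, 128, 396]) cube([1617, 348, 44]);
translate([460, 128, 0]) cube([73, 73, 396]);
translate([460, 403, 0]) cube([73, 73, 396]);
translate([2004, 128, 0]) cube([73, 73, 396]);
translate([2004, 403, 0]) cube([73, 73, 396]);


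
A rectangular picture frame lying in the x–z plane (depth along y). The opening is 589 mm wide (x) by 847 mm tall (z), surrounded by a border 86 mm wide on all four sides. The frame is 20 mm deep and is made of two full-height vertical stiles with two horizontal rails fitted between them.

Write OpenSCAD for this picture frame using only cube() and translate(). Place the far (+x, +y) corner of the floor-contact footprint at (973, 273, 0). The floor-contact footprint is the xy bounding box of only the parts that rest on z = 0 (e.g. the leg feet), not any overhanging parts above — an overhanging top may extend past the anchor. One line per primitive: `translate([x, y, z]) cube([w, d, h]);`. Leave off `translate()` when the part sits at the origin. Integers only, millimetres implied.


translate([212, 253, 0]) cube([86, 20, 1019]);
translate([887, 253, 0]) cube([86, 20, 1019]);
translate([298, 253, 0]) cube([589, 20, 86]);
translate([298, 253, 933]) cube([589, 20, 86]);


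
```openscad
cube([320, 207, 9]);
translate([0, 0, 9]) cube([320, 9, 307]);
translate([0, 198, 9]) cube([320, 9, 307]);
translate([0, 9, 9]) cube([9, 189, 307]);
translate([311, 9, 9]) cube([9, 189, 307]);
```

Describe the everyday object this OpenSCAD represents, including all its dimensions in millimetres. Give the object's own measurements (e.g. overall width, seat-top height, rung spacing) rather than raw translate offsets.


An open-topped rectangular box: outside dimensions 320×207×316 mm, with a uniform wall and base thickness of 9 mm. The base is a full 320×207 slab on the floor; four walls sit on top of the base. The front and back walls (the −y and +y sides) span the full width; the two side walls fit between them.


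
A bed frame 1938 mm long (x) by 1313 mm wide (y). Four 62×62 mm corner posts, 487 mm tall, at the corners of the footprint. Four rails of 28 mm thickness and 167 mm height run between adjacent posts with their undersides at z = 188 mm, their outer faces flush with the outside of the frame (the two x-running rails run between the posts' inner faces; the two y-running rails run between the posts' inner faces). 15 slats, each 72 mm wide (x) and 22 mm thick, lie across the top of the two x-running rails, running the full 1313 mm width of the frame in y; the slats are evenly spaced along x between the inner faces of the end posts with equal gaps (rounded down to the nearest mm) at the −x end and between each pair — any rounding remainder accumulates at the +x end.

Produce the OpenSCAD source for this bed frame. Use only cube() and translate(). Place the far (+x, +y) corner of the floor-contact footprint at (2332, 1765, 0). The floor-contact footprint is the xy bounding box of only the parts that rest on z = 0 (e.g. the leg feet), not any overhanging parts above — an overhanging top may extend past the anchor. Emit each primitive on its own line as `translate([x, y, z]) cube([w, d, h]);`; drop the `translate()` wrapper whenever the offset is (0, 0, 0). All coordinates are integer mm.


translate([394, 452, 0]) cube([62, 62, 487]);
translate([394, 1703, 0]) cube([62, 62, 487]);
translate([2270, 452, 0]) cube([62, 62, 487]);
translate([2270, 1703, 0]) cube([62, 62, 487]);
translate([456, 452, 188]) cube([1814, 28, 167]);
translate([456, 1737, 188]) cube([1814, 28, 167]);
translate([394, 514, 188]) cube([28, 1189, 167]);
translate([2304, 514, 188]) cube([28, 1189, 167]);
translate([501, 452, 355]) cube([72, 1313, 22]);
translate([618, 452, 355]) cube([72, 1313, 22]);
translate([735, 452, 355]) cube([72, 1313, 22]);
translate([852, 452, 355]) cube([72, 1313, 22]);
translate([969, 452, 355]) cube([72, 1313, 22]);
translate([1086, 452, 355]) cube([72, 1313, 22]);
translate([1203, 452, 355]) cube([72, 1313, 22]);
translate([1320, 452, 355]) cube([72, 1313, 22]);
translate([1437, 452, 355]) cube([72, 1313, 22]);
translate([1554, 452, 355]) cube([72, 1313, 22]);
translate([1671, 452, 355]) cube([72, 1313, 22]);
translate([1788, 452, 355]) cube([72, 1313, 22]);
translate([1905, 452, 355]) cube([72, 1313, 22]);
translate([2022, 452, 355]) cube([72, 1313, 22]);
translate([2139, 452, 355]) cube([72, 1313, 22]);


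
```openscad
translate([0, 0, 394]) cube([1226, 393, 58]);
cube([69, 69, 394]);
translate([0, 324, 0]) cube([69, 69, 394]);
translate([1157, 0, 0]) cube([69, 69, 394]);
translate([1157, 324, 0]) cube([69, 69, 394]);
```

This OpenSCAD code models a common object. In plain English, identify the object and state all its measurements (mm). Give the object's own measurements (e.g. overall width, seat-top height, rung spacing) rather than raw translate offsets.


A bench: a 1226×393 mm seat slab, 58 mm thick, top at z = 452 mm, on four 69×69 mm square legs flush with the seat corners and standing on z = 0.


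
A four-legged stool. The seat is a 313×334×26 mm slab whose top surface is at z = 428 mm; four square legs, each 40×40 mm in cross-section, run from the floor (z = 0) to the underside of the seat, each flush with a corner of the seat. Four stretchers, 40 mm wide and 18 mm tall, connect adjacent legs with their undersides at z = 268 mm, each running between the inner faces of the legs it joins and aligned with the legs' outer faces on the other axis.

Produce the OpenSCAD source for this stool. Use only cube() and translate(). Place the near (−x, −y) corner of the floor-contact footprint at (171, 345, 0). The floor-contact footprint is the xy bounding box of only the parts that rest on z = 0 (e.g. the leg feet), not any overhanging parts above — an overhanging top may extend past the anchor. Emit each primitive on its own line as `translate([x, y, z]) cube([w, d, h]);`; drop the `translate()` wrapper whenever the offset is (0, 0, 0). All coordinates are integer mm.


// leg_h = 428 - 26 = 402
// stretcher span = 313 - 2*40 = 233
translate([171, 345, 402]) cube([313, 334, 26]);
translate([171, 345, 0]) cube([40, 40, 402]);
translate([444, 345, 0]) cube([40, 40, 402]);
translate([171, 639, 0]) cube([40, 40, 402]);
translate([444, 639, 0]) cube([40, 40, 402]);
translate([211, 345, 268]) cube([233, 40, 18]);
translate([211, 639, 268]) cube([233, 40, 18]);
translate([171, 385, 268]) cube([40, 254, 18]);
translate([444, 385, 268]) cube([40, 254, 18]);


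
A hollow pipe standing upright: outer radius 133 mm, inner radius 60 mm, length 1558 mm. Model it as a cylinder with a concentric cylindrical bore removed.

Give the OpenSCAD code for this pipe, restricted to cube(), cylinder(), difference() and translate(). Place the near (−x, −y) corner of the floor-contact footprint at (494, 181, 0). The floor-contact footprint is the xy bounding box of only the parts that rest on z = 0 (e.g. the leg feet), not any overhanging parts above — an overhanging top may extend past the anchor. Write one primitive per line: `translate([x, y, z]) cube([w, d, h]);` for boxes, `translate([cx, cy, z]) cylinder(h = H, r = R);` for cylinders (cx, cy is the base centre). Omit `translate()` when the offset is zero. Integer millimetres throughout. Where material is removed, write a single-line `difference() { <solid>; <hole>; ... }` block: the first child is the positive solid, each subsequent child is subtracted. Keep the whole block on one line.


difference() { translate([627, 314, 0]) cylinder(h = 1558, r = 133); translate([627, 314, 0]) cylinder(h = 1558, r = 60); }


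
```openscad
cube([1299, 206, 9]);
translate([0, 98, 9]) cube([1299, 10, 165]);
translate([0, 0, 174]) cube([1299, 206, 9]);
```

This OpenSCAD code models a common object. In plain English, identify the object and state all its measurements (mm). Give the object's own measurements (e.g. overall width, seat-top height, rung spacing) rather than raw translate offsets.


An I-beam lying along x, 1299 mm long. Overall section height 183 mm. Two flanges 206 mm wide (y) and 9 mm thick, one on the floor and one at the top; a web 10 mm thick runs between them, centred on the flange width.


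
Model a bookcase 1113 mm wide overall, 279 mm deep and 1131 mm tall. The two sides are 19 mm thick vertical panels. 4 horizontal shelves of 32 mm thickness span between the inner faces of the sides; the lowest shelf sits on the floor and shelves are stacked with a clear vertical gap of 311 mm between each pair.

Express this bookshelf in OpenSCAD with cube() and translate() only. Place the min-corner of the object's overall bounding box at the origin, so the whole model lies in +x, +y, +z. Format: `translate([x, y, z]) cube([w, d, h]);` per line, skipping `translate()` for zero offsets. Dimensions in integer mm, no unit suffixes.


cube([19, 279, 1131]);
translate([1094, 0, 0]) cube([19, 279, 1131]);
translate([19, 0, 0]) cube([1075, 279, 32]);
translate([19, 0, 343]) cube([1075, 279, 32]);
translate([19, 0, 686]) cube([1075, 279, 32]);
translate([19, 0, 1029]) cube([1075, 279, 32]);


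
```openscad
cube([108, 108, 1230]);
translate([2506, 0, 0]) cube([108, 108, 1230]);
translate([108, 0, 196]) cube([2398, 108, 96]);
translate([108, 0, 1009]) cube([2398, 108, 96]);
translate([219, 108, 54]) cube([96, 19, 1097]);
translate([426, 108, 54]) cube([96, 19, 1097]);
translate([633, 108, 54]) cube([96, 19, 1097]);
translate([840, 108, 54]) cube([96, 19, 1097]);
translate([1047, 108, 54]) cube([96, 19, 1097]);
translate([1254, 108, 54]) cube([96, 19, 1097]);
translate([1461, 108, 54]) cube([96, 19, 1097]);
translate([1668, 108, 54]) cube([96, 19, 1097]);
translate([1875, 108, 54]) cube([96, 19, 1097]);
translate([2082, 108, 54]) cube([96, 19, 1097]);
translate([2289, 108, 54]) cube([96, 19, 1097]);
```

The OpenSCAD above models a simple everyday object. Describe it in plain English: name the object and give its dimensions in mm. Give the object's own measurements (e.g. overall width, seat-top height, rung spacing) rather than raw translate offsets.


A fence section. Two 108×108 mm posts, 1230 mm tall, stand on the floor with a clear span of 2398 mm between their inner faces. Two horizontal rails of 108×96 mm section span the gap between the posts with their undersides at z = 196 mm and z = 1009 mm, flush with the posts' −y face. 11 pickets, each 96 mm wide, 19 mm thick and 1097 mm tall, are fixed to the +y face of the rails with their bottoms at z = 54 mm, spaced across the span with a 111 mm gap after the −x post and between neighbouring pickets, with 121 mm left before the +x post.


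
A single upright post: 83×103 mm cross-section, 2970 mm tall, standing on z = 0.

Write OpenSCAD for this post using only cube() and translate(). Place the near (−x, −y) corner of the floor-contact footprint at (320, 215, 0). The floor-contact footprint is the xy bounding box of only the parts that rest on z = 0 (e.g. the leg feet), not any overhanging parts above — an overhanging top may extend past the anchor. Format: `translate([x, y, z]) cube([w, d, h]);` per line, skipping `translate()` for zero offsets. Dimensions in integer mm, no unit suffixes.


translate([320, 215, 0]) cube([83, 103, 2970]);


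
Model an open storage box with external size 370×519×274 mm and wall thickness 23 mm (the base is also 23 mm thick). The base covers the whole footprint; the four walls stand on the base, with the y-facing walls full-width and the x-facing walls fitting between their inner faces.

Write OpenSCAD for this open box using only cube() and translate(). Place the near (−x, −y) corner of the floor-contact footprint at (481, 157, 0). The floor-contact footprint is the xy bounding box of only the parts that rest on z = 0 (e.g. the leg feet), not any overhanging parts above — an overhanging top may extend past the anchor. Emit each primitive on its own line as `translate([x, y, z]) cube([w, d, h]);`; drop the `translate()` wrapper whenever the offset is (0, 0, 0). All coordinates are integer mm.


translate([481, 157, 0]) cube([370, 519, 23]);
translate([481, 157, 23]) cube([370, 23, 251]);
translate([481, 653, 23]) cube([370, 23, 251]);
translate([481, 180, 23]) cube([23, 473, 251]);
translate([828, 180, 23]) cube([23, 473, 251]);


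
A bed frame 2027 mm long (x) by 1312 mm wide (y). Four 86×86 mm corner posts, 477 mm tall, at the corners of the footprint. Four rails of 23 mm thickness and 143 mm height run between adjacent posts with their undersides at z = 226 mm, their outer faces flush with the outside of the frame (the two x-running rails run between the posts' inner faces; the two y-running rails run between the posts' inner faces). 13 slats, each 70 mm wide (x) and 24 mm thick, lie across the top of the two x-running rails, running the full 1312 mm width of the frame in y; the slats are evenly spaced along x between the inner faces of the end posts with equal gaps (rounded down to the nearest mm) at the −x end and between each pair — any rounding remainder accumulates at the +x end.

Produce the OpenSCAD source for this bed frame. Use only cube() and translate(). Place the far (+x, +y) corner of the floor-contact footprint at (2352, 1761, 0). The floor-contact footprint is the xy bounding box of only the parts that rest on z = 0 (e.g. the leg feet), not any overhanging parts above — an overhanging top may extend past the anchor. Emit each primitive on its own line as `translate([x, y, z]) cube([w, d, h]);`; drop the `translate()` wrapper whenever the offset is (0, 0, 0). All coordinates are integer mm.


translate([325, 449, 0]) cube([86, 86, 477]);
translate([325, 1675, 0]) cube([86, 86, 477]);
translate([2266, 449, 0]) cube([86, 86, 477]);
translate([2266, 1675, 0]) cube([86, 86, 477]);
translate([411, 449, 226]) cube([1855, 23, 143]);
translate([411, 1738, 226]) cube([1855, 23, 143]);
translate([325, 535, 226]) cube([23, 1140, 143]);
translate([2329, 535, 226]) cube([23, 1140, 143]);
translate([478, 449, 369]) cube([70, 1312, 24]);
translate([615, 449, 369]) cube([70, 1312, 24]);
translate([752, 449, 369]) cube([70, 1312, 24]);
translate([889, 449, 369]) cube([70, 1312, 24]);
translate([1026, 449, 369]) cube([70, 1312, 24]);
translate([1163, 449, 369]) cube([70, 1312, 24]);
translate([1300, 449, 369]) cube([70, 1312, 24]);
translate([1437, 449, 369]) cube([70, 1312, 24]);
translate([1574, 449, 369]) cube([70, 1312, 24]);
translate([1711, 449, 369]) cube([70, 1312, 24]);
translate([1848, 449, 369]) cube([70, 1312, 24]);
translate([1985, 449, 369]) cube([70, 1312, 24]);
translate([2122, 449, 369]) cube([70, 1312, 24]);


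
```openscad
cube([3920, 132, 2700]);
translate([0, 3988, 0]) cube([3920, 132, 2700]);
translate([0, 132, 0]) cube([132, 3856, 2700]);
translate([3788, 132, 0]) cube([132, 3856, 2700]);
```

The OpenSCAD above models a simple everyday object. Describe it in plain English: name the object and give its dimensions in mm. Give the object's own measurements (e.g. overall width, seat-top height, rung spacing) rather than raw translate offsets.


The wall frame of a small rectangular building: four walls, each 2700 mm tall and 132 mm thick, enclosing a footprint 3920 mm (x) by 4120 mm (y) outside-to-outside, with no floor or roof. The front and back walls (the −y and +y sides) span the full width; the two side walls fit between them.


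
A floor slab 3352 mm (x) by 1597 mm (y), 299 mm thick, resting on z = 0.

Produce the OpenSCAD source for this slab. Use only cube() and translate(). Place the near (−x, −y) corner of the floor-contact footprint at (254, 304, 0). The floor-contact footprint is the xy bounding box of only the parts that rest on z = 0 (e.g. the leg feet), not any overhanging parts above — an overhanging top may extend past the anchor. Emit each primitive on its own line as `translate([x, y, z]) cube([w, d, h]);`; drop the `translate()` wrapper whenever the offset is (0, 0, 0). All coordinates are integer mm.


translate([254, 304, 0]) cube([3352, 1597, 299]);


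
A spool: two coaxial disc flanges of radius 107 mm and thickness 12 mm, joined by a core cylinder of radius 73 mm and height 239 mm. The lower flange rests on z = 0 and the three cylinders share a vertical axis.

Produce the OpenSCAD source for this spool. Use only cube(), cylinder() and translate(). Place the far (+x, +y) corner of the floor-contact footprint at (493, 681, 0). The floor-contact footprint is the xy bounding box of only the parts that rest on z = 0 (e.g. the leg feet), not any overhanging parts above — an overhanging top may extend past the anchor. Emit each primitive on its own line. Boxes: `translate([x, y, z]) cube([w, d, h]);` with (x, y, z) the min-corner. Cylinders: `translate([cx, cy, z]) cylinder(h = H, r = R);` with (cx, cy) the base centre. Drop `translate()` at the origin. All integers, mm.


translate([386, 574, 0]) cylinder(h = 12, r = 107);
translate([386, 574, 12]) cylinder(h = 239, r = 73);
translate([386, 574, 251]) cylinder(h = 12, r = 107);


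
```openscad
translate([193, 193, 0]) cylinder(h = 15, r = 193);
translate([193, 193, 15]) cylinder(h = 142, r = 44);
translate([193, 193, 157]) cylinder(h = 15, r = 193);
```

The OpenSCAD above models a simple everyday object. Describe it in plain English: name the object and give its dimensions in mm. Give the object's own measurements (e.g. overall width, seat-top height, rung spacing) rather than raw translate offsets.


A spool: two coaxial disc flanges of radius 193 mm and thickness 15 mm, joined by a core cylinder of radius 44 mm and height 142 mm. The lower flange rests on z = 0 and the three cylinders share a vertical axis.


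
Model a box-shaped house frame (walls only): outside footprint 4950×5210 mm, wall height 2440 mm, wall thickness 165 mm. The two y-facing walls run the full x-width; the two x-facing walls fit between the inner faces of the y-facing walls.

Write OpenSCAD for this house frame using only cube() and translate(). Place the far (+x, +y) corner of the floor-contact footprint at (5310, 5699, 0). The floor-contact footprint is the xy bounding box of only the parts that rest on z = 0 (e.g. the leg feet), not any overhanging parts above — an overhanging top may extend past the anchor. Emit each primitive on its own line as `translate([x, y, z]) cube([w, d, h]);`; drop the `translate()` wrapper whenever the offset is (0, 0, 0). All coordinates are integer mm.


translate([360, 489, 0]) cube([4950, 165, 2440]);
translate([360, 5534, 0]) cube([4950, 165, 2440]);
translate([360, 654, 0]) cube([165, 4880, 2440]);
translate([5145, 654, 0]) cube([165, 4880, 2440]);


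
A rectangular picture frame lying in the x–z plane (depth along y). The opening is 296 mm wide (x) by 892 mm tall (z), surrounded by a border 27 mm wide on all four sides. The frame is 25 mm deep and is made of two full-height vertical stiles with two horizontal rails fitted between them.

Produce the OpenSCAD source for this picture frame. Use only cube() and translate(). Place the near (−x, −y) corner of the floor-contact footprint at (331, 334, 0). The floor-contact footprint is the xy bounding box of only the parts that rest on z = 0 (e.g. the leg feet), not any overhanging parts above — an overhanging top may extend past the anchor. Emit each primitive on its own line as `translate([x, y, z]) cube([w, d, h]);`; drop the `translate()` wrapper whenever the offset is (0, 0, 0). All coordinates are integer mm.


translate([331, 334, 0]) cube([27, 25, 946]);
translate([654, 334, 0]) cube([27, 25, 946]);
translate([358, 334, 0]) cube([296, 25, 27]);
translate([358, 334, 919]) cube([296, 25, 27]);


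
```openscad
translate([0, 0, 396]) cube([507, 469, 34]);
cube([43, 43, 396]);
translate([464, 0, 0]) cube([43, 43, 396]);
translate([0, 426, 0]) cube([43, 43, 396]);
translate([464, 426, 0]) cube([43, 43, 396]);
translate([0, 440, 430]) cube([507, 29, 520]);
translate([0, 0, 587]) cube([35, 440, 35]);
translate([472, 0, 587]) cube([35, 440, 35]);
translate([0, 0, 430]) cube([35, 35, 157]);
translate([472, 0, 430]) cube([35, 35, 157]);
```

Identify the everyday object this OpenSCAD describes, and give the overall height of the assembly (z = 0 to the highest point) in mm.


A chair. The overall height is 950 mm.

A slab on four corner posts with a tall panel at the back — a chair. The seat slab sits at z = 396 with thickness 34, and the 520 mm backrest starts at the seat top, so the overall height is 396 + 34 + 520 = 950 mm.


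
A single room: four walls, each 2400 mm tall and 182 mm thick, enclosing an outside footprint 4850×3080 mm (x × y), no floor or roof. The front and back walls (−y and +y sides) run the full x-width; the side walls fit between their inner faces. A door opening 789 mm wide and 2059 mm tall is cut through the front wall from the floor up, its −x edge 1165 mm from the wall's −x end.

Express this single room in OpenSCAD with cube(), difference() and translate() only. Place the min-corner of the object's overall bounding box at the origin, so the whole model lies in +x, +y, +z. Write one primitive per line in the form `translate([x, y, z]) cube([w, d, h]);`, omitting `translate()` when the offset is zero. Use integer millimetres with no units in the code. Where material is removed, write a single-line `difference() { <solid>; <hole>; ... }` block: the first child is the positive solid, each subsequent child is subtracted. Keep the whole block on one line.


difference() { cube([4850, 182, 2400]); translate([1165, 0, 0]) cube([789, 182, 2059]); }
translate([0, 2898, 0]) cube([4850, 182, 2400]);
translate([0, 182, 0]) cube([182, 2716, 2400]);
translate([4668, 182, 0]) cube([182, 2716, 2400]);
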